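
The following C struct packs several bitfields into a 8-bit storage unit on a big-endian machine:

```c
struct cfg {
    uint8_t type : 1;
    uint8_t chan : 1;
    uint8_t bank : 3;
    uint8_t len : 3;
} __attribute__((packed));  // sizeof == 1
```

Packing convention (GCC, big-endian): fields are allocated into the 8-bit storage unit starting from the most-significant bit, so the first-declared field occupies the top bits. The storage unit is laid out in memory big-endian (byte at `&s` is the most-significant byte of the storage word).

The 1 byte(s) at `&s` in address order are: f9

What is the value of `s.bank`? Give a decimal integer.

[0]=0xf9 (big-endian) → word 0xf9
type:1 @ bit 7 → (0xf9>>7)&0x1 = 0x1
chan:1 @ bit 6 → (0xf9>>6)&0x1 = 0x1
bank:3 @ bit 3 → (0xf9>>3)&0x7 = 0x7  ←
len:3 @ bit 0 → (0xf9>>0)&0x7 = 0x1

7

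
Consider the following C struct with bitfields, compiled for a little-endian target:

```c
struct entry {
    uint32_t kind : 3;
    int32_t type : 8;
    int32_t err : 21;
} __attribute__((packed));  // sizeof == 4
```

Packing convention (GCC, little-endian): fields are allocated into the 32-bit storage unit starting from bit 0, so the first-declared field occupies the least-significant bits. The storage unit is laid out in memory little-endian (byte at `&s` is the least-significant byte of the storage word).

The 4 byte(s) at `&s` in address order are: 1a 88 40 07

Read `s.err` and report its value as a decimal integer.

[0]=0x1a [1]=0x88 [2]=0x40 [3]=0x07 (little-endian) → word 0x0740881a
kind:3 @ bit 0 → (0x0740881a>>0)&0x7 = 0x2
type:8 @ bit 3 → (0x0740881a>>3)&0xff = 0x3
err:21 @ bit 11 → (0x0740881a>>11)&0x1fffff = 0xe811  ←
err signed 21b, MSB=0: value = 59409

59409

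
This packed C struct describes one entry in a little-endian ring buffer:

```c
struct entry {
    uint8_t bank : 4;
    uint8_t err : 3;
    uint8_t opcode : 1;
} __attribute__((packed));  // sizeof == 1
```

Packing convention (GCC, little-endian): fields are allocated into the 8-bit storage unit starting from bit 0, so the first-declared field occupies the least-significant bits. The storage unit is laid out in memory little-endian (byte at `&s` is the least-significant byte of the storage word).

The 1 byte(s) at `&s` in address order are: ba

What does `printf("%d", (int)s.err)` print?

3

[0]=0xba (little-endian) → word 0xba
bank:4 @ bit 0 → (0xba>>0)&0xf = 0xa
err:3 @ bit 4 → (0xba>>4)&0x7 = 0x3  ←
opcode:1 @ bit 7 → (0xba>>7)&0x1 = 0x1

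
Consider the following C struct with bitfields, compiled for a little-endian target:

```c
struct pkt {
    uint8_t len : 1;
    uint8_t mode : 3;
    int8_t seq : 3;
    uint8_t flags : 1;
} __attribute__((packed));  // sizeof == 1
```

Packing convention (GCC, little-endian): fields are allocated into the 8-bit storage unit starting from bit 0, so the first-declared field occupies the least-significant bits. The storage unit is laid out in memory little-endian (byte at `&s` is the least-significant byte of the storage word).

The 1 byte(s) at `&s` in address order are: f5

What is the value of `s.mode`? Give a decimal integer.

2

[0]=0xf5 (little-endian) → word 0xf5
len:1 @ bit 0 → (0xf5>>0)&0x1 = 0x1
mode:3 @ bit 1 → (0xf5>>1)&0x7 = 0x2  ←
seq:3 @ bit 4 → (0xf5>>4)&0x7 = 0x7
flags:1 @ bit 7 → (0xf5>>7)&0x1 = 0x1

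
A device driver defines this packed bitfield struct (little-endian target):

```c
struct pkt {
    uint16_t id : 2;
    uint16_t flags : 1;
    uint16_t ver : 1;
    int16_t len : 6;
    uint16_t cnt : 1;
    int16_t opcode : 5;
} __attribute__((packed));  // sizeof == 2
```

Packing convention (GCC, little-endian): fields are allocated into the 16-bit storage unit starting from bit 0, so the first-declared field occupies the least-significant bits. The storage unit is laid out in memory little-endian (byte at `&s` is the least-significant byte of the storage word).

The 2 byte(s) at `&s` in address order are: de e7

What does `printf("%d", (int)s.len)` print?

[0]=0xde [1]=0xe7 (little-endian) → word 0xe7de
id [0+:2] = (word>>0) & 0x3 = 2
flags [2+:1] = (word>>2) & 0x1 = 1
ver [3+:1] = (word>>3) & 0x1 = 1
len [4+:6] = (word>>4) & 0x3f = 61  ←
cnt [10+:1] = (word>>10) & 0x1 = 1
opcode [11+:5] = (word>>11) & 0x1f = 28
len signed 6b, MSB=1: 61 - 64 = -3

-3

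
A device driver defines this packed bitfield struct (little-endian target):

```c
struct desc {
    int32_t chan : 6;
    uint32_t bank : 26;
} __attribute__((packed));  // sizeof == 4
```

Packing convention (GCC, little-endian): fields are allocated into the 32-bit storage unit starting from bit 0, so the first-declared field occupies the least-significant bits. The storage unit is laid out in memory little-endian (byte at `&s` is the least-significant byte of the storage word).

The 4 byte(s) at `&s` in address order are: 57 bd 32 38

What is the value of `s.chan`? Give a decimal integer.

[0]=0x57 [1]=0xbd [2]=0x32 [3]=0x38 (little-endian) → word 0x3832bd57
chan [0+:6] = (word>>0) & 0x3f = 23  ←
bank [6+:26] = (word>>6) & 0x3ffffff = 14732021
chan signed 6b, MSB=0: value = 23

23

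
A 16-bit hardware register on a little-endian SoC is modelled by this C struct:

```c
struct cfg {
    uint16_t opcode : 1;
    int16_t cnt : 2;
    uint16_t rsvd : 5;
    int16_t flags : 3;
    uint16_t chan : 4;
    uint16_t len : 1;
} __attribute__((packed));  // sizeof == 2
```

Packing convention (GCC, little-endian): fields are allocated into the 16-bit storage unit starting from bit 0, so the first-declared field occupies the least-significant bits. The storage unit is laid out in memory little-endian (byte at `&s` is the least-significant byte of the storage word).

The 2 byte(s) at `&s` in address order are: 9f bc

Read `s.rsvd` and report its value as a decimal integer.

19

[0]=0x9f [1]=0xbc (little-endian) → word 0xbc9f
opcode [0+:1] = (word>>0) & 0x1 = 1
cnt [1+:2] = (word>>1) & 0x3 = 3
rsvd [3+:5] = (word>>3) & 0x1f = 19  ←
flags [8+:3] = (word>>8) & 0x7 = 4
chan [11+:4] = (word>>11) & 0xf = 7
len [15+:1] = (word>>15) & 0x1 = 1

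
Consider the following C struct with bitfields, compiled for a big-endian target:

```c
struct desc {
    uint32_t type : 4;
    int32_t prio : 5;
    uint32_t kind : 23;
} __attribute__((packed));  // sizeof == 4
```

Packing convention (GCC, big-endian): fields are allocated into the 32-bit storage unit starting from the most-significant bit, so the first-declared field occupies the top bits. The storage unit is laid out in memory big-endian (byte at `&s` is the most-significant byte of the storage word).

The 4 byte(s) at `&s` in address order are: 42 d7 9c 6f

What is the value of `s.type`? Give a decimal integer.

[0]=0x42 [1]=0xd7 [2]=0x9c [3]=0x6f (big-endian) → word 0x42d79c6f
type [28+:4] = (word>>28) & 0xf = 4  ←
prio [23+:5] = (word>>23) & 0x1f = 5
kind [0+:23] = (word>>0) & 0x7fffff = 5741679

4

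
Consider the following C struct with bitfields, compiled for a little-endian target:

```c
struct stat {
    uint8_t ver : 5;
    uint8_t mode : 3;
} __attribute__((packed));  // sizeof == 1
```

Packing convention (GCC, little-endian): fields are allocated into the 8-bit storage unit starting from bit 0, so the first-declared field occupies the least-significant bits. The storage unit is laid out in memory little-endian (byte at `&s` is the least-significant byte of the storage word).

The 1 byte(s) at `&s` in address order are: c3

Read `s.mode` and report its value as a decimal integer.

6

[0]=0xc3 (little-endian) → word 0xc3
ver [0+:5] = (word>>0) & 0x1f = 3
mode [5+:3] = (word>>5) & 0x7 = 6  ←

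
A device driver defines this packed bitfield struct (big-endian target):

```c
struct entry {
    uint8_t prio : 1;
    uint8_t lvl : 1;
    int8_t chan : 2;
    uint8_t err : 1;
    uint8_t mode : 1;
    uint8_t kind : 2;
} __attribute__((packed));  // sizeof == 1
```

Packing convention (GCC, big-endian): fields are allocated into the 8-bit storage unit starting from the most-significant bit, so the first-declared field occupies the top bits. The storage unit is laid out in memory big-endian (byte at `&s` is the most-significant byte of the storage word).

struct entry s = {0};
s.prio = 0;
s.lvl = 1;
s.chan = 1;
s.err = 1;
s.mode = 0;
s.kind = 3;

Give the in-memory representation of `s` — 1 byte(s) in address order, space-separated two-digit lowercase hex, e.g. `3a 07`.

5b

prio (1b) val=0 bits=0x0 at bit 7: 0x00
lvl (1b) val=1 bits=0x1 at bit 6: 0x40
chan (2b) val=1 bits=0x1 at bit 4: 0x50
err (1b) val=1 bits=0x1 at bit 3: 0x58
mode (1b) val=0 bits=0x0 at bit 2: 0x58
kind (2b) val=3 bits=0x3 at bit 0: 0x5b
word = 0x5b → big-endian bytes:
  [0]=0x5b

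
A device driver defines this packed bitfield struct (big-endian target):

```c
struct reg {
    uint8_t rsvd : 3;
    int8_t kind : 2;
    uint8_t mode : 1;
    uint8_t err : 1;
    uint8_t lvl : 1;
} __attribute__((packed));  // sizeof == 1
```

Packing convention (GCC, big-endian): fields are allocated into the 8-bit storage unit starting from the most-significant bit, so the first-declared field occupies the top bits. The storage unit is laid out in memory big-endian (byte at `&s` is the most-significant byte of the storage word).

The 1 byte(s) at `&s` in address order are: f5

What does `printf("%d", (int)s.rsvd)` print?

7

[0]=0xf5 (big-endian) → word 0xf5
rsvd:3 @ bit 5 → (0xf5>>5)&0x7 = 0x7  ←
kind:2 @ bit 3 → (0xf5>>3)&0x3 = 0x2
mode:1 @ bit 2 → (0xf5>>2)&0x1 = 0x1
err:1 @ bit 1 → (0xf5>>1)&0x1 = 0x0
lvl:1 @ bit 0 → (0xf5>>0)&0x1 = 0x1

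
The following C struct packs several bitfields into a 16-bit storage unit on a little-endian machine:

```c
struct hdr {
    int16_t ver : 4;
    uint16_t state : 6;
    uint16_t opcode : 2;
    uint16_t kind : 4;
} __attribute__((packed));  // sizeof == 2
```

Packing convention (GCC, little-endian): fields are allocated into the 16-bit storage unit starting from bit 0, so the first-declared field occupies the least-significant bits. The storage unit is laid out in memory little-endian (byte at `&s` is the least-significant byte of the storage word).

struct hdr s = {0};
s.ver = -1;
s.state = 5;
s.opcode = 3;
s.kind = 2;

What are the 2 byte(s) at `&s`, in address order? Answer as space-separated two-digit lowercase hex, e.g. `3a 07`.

ver (4b) val=-1 bits=0xf at bit 0: 0x000f
state (6b) val=5 bits=0x5 at bit 4: 0x005f
opcode (2b) val=3 bits=0x3 at bit 10: 0x0c5f
kind (4b) val=2 bits=0x2 at bit 12: 0x2c5f
word = 0x2c5f → little-endian bytes:
  [0]=0x5f  [1]=0x2c

5f 2c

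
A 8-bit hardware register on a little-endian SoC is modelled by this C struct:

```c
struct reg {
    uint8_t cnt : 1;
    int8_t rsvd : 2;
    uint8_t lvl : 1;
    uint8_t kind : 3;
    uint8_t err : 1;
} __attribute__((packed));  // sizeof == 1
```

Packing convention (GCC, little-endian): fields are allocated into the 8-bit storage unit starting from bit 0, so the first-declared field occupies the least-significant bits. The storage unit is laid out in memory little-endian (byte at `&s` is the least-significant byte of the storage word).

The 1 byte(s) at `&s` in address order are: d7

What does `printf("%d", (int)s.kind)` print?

[0]=0xd7 (little-endian) → word 0xd7
cnt [0+:1] = (word>>0) & 0x1 = 1
rsvd [1+:2] = (word>>1) & 0x3 = 3
lvl [3+:1] = (word>>3) & 0x1 = 0
kind [4+:3] = (word>>4) & 0x7 = 5  ←
err [7+:1] = (word>>7) & 0x1 = 1

5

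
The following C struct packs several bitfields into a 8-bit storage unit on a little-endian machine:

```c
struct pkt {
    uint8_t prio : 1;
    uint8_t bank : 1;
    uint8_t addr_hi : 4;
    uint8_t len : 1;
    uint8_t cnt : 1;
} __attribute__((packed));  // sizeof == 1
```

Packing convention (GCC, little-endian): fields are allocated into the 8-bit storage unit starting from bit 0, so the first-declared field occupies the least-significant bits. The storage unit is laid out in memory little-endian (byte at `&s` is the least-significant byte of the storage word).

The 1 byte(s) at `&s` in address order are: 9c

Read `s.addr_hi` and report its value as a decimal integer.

[0]=0x9c (little-endian) → word 0x9c
prio:1 @ bit 0 → (0x9c>>0)&0x1 = 0x0
bank:1 @ bit 1 → (0x9c>>1)&0x1 = 0x0
addr_hi:4 @ bit 2 → (0x9c>>2)&0xf = 0x7  ←
len:1 @ bit 6 → (0x9c>>6)&0x1 = 0x0
cnt:1 @ bit 7 → (0x9c>>7)&0x1 = 0x1

7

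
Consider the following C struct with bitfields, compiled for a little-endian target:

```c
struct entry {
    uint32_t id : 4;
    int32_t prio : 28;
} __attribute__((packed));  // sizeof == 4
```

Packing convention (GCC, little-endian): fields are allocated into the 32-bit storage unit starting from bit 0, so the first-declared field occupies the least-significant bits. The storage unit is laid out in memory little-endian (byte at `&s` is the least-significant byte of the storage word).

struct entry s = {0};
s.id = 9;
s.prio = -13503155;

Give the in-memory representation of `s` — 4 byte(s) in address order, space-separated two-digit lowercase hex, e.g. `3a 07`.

[0+:4] id=9 & 0xf = 0x9; word=0x00000009
[4+:28] prio=-13503155 & 0xfffffff = 0xf31f54d; word=0xf31f54d9
word = 0xf31f54d9 → little-endian bytes:
  [0]=0xd9  [1]=0x54  [2]=0x1f  [3]=0xf3

d9 54 1f f3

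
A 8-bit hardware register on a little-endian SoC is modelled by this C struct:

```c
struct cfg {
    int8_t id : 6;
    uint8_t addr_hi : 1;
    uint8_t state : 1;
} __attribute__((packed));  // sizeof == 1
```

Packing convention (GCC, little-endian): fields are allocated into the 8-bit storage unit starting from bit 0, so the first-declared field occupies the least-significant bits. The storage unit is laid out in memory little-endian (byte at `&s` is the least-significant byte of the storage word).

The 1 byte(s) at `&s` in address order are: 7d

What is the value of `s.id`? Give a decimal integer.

[0]=0x7d (little-endian) → word 0x7d
id:6 @ bit 0 → (0x7d>>0)&0x3f = 0x3d  ←
addr_hi:1 @ bit 6 → (0x7d>>6)&0x1 = 0x1
state:1 @ bit 7 → (0x7d>>7)&0x1 = 0x0
id signed 6b, MSB=1: 61 - 64 = -3

-3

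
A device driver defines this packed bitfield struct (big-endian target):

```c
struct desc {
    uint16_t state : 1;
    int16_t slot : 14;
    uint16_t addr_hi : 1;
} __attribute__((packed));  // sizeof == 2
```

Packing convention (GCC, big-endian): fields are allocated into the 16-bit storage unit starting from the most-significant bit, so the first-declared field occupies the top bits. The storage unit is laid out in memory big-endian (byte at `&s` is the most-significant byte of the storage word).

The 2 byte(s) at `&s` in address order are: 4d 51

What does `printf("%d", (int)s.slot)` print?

[0]=0x4d [1]=0x51 (big-endian) → word 0x4d51
state [15+:1] = (word>>15) & 0x1 = 0
slot [1+:14] = (word>>1) & 0x3fff = 9896  ←
addr_hi [0+:1] = (word>>0) & 0x1 = 1
slot signed 14b, MSB=1: 9896 - 16384 = -6488

-6488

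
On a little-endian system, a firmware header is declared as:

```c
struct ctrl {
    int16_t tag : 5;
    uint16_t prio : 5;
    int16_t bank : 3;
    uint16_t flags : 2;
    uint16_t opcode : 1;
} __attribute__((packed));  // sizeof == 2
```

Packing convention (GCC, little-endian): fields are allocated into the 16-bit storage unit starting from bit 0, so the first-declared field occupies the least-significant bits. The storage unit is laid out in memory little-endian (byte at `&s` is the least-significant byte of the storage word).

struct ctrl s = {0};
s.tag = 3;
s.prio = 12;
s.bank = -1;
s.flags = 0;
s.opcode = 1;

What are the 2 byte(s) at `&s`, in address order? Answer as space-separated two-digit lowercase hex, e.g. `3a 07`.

[0+:5] tag=3 & 0x1f = 0x3; word=0x0003
[5+:5] prio=12 & 0x1f = 0xc; word=0x0183
[10+:3] bank=-1 & 0x7 = 0x7; word=0x1d83
[13+:2] flags=0 & 0x3 = 0x0; word=0x1d83
[15+:1] opcode=1 & 0x1 = 0x1; word=0x9d83
word = 0x9d83 → little-endian bytes:
  [0]=0x83  [1]=0x9d

83 9d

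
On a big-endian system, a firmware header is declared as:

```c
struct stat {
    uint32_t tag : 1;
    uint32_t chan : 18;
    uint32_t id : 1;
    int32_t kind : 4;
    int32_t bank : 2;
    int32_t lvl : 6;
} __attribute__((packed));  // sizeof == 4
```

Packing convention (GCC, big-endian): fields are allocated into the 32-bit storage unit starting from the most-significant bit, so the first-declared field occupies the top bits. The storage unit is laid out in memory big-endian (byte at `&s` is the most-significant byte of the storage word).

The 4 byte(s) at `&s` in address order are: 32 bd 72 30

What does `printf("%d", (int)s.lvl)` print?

-16

[0]=0x32 [1]=0xbd [2]=0x72 [3]=0x30 (big-endian) → word 0x32bd7230
tag [31+:1] = (word>>31) & 0x1 = 0
chan [13+:18] = (word>>13) & 0x3ffff = 103915
id [12+:1] = (word>>12) & 0x1 = 1
kind [8+:4] = (word>>8) & 0xf = 2
bank [6+:2] = (word>>6) & 0x3 = 0
lvl [0+:6] = (word>>0) & 0x3f = 48  ←
lvl signed 6b, MSB=1: 48 - 64 = -16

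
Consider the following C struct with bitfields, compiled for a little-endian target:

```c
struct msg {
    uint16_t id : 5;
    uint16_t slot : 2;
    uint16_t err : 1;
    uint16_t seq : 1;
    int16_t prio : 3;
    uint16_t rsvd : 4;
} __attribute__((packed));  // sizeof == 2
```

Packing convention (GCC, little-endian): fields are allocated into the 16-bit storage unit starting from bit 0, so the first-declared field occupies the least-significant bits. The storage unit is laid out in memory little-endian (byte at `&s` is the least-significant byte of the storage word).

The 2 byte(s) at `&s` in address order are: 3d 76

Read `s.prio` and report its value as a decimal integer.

[0]=0x3d [1]=0x76 (little-endian) → word 0x763d
id [0+:5] = (word>>0) & 0x1f = 29
slot [5+:2] = (word>>5) & 0x3 = 1
err [7+:1] = (word>>7) & 0x1 = 0
seq [8+:1] = (word>>8) & 0x1 = 0
prio [9+:3] = (word>>9) & 0x7 = 3  ←
rsvd [12+:4] = (word>>12) & 0xf = 7
prio signed 3b, MSB=0: value = 3

3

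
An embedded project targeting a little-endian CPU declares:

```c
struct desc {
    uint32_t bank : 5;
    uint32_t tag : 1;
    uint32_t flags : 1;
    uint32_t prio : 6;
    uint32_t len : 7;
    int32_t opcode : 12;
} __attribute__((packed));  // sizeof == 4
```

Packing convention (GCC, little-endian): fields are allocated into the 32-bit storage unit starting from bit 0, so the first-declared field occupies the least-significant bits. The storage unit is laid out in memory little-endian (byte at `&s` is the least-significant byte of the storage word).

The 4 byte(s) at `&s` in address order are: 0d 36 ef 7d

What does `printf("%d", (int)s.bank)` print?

[0]=0x0d [1]=0x36 [2]=0xef [3]=0x7d (little-endian) → word 0x7def360d
bank:5 @ bit 0 → (0x7def360d>>0)&0x1f = 0xd  ←
tag:1 @ bit 5 → (0x7def360d>>5)&0x1 = 0x0
flags:1 @ bit 6 → (0x7def360d>>6)&0x1 = 0x0
prio:6 @ bit 7 → (0x7def360d>>7)&0x3f = 0x2c
len:7 @ bit 13 → (0x7def360d>>13)&0x7f = 0x79
opcode:12 @ bit 20 → (0x7def360d>>20)&0xfff = 0x7de

13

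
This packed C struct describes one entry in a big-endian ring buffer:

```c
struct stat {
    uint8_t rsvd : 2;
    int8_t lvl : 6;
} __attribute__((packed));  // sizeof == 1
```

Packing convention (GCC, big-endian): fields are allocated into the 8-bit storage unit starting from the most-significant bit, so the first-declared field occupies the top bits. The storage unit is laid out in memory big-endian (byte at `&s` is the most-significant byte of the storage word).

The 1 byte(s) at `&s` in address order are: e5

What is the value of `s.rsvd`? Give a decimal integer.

[0]=0xe5 (big-endian) → word 0xe5
rsvd:2 @ bit 6 → (0xe5>>6)&0x3 = 0x3  ←
lvl:6 @ bit 0 → (0xe5>>0)&0x3f = 0x25

3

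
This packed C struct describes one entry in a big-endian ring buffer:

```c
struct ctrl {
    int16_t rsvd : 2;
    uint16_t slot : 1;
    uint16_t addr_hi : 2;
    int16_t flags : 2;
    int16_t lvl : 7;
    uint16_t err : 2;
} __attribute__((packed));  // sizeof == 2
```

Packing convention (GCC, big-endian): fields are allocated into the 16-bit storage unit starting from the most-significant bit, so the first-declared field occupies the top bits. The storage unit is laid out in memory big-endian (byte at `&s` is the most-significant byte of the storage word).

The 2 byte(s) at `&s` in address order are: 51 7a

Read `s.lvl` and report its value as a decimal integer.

[0]=0x51 [1]=0x7a (big-endian) → word 0x517a
rsvd [14+:2] = (word>>14) & 0x3 = 1
slot [13+:1] = (word>>13) & 0x1 = 0
addr_hi [11+:2] = (word>>11) & 0x3 = 2
flags [9+:2] = (word>>9) & 0x3 = 0
lvl [2+:7] = (word>>2) & 0x7f = 94  ←
err [0+:2] = (word>>0) & 0x3 = 2
lvl signed 7b, MSB=1: 94 - 128 = -34

-34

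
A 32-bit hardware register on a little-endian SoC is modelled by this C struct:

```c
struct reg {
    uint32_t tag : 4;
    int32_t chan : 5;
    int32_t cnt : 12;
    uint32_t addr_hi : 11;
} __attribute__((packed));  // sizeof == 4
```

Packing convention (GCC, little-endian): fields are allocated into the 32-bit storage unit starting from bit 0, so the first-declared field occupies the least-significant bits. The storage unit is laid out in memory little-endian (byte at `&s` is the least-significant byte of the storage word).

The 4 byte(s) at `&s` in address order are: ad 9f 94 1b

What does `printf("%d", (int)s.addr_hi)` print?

220

[0]=0xad [1]=0x9f [2]=0x94 [3]=0x1b (little-endian) → word 0x1b949fad
tag:4 @ bit 0 → (0x1b949fad>>0)&0xf = 0xd
chan:5 @ bit 4 → (0x1b949fad>>4)&0x1f = 0x1a
cnt:12 @ bit 9 → (0x1b949fad>>9)&0xfff = 0xa4f
addr_hi:11 @ bit 21 → (0x1b949fad>>21)&0x7ff = 0xdc  ←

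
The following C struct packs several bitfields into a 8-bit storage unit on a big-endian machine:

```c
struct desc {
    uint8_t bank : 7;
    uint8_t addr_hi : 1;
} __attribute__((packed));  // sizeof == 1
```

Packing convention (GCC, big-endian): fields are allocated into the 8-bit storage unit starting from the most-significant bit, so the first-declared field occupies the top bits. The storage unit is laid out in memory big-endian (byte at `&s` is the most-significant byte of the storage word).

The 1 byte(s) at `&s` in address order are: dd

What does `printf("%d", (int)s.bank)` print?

110

[0]=0xdd (big-endian) → word 0xdd
bank [1+:7] = (word>>1) & 0x7f = 110  ←
addr_hi [0+:1] = (word>>0) & 0x1 = 1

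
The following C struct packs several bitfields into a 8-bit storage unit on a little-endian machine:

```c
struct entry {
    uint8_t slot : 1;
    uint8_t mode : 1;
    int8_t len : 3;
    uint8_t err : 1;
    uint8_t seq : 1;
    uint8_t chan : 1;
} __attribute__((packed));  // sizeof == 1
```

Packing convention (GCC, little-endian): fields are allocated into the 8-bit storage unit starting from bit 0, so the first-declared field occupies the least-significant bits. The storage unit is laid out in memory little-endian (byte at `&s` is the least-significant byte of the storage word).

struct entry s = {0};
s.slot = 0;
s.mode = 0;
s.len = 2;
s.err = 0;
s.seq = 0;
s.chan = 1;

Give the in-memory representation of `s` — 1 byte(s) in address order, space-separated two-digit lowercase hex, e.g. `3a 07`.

88

[0+:1] slot=0 & 0x1 = 0x0; word=0x00
[1+:1] mode=0 & 0x1 = 0x0; word=0x00
[2+:3] len=2 & 0x7 = 0x2; word=0x08
[5+:1] err=0 & 0x1 = 0x0; word=0x08
[6+:1] seq=0 & 0x1 = 0x0; word=0x08
[7+:1] chan=1 & 0x1 = 0x1; word=0x88
word = 0x88 → little-endian bytes:
  [0]=0x88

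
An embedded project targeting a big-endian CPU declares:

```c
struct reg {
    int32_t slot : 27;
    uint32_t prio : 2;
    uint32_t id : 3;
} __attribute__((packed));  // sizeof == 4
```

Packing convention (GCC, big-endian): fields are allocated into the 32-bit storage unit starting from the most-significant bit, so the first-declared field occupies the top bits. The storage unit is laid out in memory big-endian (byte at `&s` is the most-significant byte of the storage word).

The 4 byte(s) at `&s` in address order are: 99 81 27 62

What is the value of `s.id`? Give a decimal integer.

[0]=0x99 [1]=0x81 [2]=0x27 [3]=0x62 (big-endian) → word 0x99812762
slot:27 @ bit 5 → (0x99812762>>5)&0x7ffffff = 0x4cc093b
prio:2 @ bit 3 → (0x99812762>>3)&0x3 = 0x0
id:3 @ bit 0 → (0x99812762>>0)&0x7 = 0x2  ←

2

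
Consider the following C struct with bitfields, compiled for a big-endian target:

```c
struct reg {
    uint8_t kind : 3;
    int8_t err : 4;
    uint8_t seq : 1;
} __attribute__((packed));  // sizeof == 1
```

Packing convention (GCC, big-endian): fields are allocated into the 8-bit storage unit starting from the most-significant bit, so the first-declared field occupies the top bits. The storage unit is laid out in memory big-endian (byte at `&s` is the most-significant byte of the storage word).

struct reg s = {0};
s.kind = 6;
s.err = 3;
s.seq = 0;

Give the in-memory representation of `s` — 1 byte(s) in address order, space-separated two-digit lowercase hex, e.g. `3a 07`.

[5+:3] kind=6 & 0x7 = 0x6; word=0xc0
[1+:4] err=3 & 0xf = 0x3; word=0xc6
[0+:1] seq=0 & 0x1 = 0x0; word=0xc6
word = 0xc6 → big-endian bytes:
  [0]=0xc6

c6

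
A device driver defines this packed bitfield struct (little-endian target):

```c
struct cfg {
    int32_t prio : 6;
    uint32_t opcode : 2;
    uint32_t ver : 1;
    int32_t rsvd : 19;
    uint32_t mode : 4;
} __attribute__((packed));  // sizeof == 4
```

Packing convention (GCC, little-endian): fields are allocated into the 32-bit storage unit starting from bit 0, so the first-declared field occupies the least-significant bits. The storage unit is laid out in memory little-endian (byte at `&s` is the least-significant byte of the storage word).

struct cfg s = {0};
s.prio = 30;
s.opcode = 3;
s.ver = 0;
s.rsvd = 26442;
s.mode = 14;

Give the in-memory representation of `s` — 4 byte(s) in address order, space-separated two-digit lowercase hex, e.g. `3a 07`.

prio:6 = 30 → 0x1e << 0 → word 0x0000001e
opcode:2 = 3 → 0x3 << 6 → word 0x000000de
ver:1 = 0 → 0x0 << 8 → word 0x000000de
rsvd:19 = 26442 → 0x674a << 9 → word 0x00ce94de
mode:4 = 14 → 0xe << 28 → word 0xe0ce94de
word = 0xe0ce94de → little-endian bytes:
  [0]=0xde  [1]=0x94  [2]=0xce  [3]=0xe0

de 94 ce e0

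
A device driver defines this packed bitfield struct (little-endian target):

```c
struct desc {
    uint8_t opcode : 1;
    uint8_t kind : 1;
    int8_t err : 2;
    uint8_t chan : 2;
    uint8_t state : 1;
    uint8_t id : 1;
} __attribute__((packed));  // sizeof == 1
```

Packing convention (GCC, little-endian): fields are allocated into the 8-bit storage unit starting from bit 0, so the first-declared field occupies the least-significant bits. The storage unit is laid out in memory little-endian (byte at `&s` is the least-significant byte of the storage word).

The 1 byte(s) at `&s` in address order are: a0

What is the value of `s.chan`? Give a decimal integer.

2

[0]=0xa0 (little-endian) → word 0xa0
opcode [0+:1] = (word>>0) & 0x1 = 0
kind [1+:1] = (word>>1) & 0x1 = 0
err [2+:2] = (word>>2) & 0x3 = 0
chan [4+:2] = (word>>4) & 0x3 = 2  ←
state [6+:1] = (word>>6) & 0x1 = 0
id [7+:1] = (word>>7) & 0x1 = 1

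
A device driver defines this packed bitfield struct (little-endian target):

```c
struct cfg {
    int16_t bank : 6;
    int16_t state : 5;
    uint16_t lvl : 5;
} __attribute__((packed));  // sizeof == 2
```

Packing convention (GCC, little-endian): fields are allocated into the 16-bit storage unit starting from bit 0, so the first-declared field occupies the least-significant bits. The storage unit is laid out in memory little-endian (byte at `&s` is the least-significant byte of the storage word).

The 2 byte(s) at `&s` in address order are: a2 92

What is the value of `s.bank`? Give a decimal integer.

[0]=0xa2 [1]=0x92 (little-endian) → word 0x92a2
bank:6 @ bit 0 → (0x92a2>>0)&0x3f = 0x22  ←
state:5 @ bit 6 → (0x92a2>>6)&0x1f = 0xa
lvl:5 @ bit 11 → (0x92a2>>11)&0x1f = 0x12
bank signed 6b, MSB=1: 34 - 64 = -30

-30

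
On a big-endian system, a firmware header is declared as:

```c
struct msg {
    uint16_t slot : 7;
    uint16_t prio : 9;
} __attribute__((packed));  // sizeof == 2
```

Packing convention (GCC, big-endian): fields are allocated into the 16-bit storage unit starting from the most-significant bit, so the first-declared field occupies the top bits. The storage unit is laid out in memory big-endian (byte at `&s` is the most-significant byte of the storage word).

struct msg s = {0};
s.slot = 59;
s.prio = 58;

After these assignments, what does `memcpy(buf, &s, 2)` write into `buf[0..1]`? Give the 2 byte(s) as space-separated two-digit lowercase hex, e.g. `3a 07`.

76 3a

slot (7b) val=59 bits=0x3b at bit 9: 0x7600
prio (9b) val=58 bits=0x3a at bit 0: 0x763a
word = 0x763a → big-endian bytes:
  [0]=0x76  [1]=0x3a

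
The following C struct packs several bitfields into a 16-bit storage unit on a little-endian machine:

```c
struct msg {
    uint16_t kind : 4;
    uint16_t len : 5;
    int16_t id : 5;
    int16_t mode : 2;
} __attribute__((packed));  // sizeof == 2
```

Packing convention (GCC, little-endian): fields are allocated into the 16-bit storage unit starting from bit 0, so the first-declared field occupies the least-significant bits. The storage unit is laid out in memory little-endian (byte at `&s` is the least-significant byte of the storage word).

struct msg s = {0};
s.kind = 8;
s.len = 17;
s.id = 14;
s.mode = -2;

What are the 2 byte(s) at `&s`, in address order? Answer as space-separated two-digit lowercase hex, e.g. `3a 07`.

kind:4 = 8 → 0x8 << 0 → word 0x0008
len:5 = 17 → 0x11 << 4 → word 0x0118
id:5 = 14 → 0xe << 9 → word 0x1d18
mode:2 = -2 → 0x2 << 14 → word 0x9d18
word = 0x9d18 → little-endian bytes:
  [0]=0x18  [1]=0x9d

18 9d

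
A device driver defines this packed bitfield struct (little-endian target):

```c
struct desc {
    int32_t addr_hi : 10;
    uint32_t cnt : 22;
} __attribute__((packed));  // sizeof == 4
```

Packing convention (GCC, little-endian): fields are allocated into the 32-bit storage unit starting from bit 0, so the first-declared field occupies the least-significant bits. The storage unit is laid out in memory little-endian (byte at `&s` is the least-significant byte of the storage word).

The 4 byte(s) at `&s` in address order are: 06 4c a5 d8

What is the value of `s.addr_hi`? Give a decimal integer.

6

[0]=0x06 [1]=0x4c [2]=0xa5 [3]=0xd8 (little-endian) → word 0xd8a54c06
addr_hi:10 @ bit 0 → (0xd8a54c06>>0)&0x3ff = 0x6  ←
cnt:22 @ bit 10 → (0xd8a54c06>>10)&0x3fffff = 0x362953
addr_hi signed 10b, MSB=0: value = 6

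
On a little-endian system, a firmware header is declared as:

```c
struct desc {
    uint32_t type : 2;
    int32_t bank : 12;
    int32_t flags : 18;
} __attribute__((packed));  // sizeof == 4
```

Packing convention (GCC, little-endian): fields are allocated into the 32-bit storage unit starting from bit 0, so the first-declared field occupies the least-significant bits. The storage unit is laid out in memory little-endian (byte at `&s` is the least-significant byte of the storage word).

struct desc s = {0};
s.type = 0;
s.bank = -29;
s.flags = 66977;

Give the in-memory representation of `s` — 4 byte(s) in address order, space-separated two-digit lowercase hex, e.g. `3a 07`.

type (2b) val=0 bits=0x0 at bit 0: 0x00000000
bank (12b) val=-29 bits=0xfe3 at bit 2: 0x00003f8c
flags (18b) val=66977 bits=0x105a1 at bit 14: 0x41687f8c
word = 0x41687f8c → little-endian bytes:
  [0]=0x8c  [1]=0x7f  [2]=0x68  [3]=0x41

8c 7f 68 41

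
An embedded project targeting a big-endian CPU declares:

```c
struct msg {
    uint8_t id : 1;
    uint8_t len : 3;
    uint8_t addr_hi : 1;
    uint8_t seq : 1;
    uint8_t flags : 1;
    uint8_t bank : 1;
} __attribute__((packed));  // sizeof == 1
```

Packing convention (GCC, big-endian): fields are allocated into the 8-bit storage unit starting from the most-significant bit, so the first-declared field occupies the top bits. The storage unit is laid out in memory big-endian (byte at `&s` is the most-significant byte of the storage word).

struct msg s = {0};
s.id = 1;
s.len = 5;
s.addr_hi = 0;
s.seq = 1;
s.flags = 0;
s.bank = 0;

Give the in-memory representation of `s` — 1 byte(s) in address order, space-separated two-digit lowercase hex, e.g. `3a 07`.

d4

[7+:1] id=1 & 0x1 = 0x1; word=0x80
[4+:3] len=5 & 0x7 = 0x5; word=0xd0
[3+:1] addr_hi=0 & 0x1 = 0x0; word=0xd0
[2+:1] seq=1 & 0x1 = 0x1; word=0xd4
[1+:1] flags=0 & 0x1 = 0x0; word=0xd4
[0+:1] bank=0 & 0x1 = 0x0; word=0xd4
word = 0xd4 → big-endian bytes:
  [0]=0xd4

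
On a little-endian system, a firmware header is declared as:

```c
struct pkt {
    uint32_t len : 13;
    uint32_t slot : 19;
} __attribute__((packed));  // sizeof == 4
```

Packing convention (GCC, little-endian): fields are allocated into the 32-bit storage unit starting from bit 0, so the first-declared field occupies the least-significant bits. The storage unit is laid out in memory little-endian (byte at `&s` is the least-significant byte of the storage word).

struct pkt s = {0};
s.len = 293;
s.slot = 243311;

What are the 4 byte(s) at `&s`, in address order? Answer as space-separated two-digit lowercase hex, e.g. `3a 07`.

len (13b) val=293 bits=0x125 at bit 0: 0x00000125
slot (19b) val=243311 bits=0x3b66f at bit 13: 0x76cde125
word = 0x76cde125 → little-endian bytes:
  [0]=0x25  [1]=0xe1  [2]=0xcd  [3]=0x76

25 e1 cd 76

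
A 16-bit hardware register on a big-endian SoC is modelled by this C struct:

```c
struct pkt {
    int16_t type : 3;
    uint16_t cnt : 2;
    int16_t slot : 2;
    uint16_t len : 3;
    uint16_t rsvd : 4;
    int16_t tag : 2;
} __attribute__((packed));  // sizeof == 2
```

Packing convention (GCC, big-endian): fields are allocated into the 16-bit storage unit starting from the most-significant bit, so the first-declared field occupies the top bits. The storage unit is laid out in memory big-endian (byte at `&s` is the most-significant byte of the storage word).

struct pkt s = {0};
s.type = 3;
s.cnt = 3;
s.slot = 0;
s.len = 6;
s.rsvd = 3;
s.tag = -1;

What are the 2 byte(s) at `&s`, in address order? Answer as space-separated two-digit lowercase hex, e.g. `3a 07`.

[13+:3] type=3 & 0x7 = 0x3; word=0x6000
[11+:2] cnt=3 & 0x3 = 0x3; word=0x7800
[9+:2] slot=0 & 0x3 = 0x0; word=0x7800
[6+:3] len=6 & 0x7 = 0x6; word=0x7980
[2+:4] rsvd=3 & 0xf = 0x3; word=0x798c
[0+:2] tag=-1 & 0x3 = 0x3; word=0x798f
word = 0x798f → big-endian bytes:
  [0]=0x79  [1]=0x8f

79 8f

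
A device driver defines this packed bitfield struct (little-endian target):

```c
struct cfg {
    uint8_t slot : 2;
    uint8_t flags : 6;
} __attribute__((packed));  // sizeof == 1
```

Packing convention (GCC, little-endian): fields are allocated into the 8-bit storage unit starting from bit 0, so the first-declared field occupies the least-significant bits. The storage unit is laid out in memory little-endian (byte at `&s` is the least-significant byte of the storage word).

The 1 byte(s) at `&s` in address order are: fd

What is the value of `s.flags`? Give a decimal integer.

[0]=0xfd (little-endian) → word 0xfd
slot:2 @ bit 0 → (0xfd>>0)&0x3 = 0x1
flags:6 @ bit 2 → (0xfd>>2)&0x3f = 0x3f  ←

63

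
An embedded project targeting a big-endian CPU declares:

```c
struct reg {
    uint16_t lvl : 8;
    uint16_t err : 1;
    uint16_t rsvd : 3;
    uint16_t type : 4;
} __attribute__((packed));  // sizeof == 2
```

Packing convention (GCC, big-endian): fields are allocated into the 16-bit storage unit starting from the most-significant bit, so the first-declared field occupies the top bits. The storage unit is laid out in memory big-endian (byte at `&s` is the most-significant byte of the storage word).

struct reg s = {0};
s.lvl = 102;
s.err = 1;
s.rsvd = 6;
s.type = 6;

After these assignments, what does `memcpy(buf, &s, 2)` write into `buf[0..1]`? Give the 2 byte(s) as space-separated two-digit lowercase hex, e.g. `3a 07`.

lvl:8 = 102 → 0x66 << 8 → word 0x6600
err:1 = 1 → 0x1 << 7 → word 0x6680
rsvd:3 = 6 → 0x6 << 4 → word 0x66e0
type:4 = 6 → 0x6 << 0 → word 0x66e6
word = 0x66e6 → big-endian bytes:
  [0]=0x66  [1]=0xe6

66 e6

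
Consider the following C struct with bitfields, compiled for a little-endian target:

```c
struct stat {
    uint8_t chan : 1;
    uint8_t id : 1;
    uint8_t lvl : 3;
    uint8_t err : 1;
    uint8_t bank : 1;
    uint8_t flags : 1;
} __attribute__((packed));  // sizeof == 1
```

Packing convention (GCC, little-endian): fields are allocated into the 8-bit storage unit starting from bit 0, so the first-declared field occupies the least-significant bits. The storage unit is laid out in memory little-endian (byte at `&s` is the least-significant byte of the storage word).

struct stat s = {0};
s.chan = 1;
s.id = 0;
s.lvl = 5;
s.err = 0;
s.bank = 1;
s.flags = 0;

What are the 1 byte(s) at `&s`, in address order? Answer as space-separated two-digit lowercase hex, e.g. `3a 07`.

55

chan:1 = 1 → 0x1 << 0 → word 0x01
id:1 = 0 → 0x0 << 1 → word 0x01
lvl:3 = 5 → 0x5 << 2 → word 0x15
err:1 = 0 → 0x0 << 5 → word 0x15
bank:1 = 1 → 0x1 << 6 → word 0x55
flags:1 = 0 → 0x0 << 7 → word 0x55
word = 0x55 → little-endian bytes:
  [0]=0x55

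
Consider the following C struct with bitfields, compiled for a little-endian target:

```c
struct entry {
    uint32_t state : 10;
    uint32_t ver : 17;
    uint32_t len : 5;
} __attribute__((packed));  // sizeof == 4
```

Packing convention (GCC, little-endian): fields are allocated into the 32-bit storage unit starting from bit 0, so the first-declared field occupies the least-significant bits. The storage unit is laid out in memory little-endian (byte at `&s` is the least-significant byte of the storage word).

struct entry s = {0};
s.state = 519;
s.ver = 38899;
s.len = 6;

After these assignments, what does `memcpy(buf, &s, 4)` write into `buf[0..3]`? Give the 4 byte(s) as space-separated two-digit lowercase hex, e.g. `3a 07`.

07 ce 5f 32

state:10 = 519 → 0x207 << 0 → word 0x00000207
ver:17 = 38899 → 0x97f3 << 10 → word 0x025fce07
len:5 = 6 → 0x6 << 27 → word 0x325fce07
word = 0x325fce07 → little-endian bytes:
  [0]=0x07  [1]=0xce  [2]=0x5f  [3]=0x32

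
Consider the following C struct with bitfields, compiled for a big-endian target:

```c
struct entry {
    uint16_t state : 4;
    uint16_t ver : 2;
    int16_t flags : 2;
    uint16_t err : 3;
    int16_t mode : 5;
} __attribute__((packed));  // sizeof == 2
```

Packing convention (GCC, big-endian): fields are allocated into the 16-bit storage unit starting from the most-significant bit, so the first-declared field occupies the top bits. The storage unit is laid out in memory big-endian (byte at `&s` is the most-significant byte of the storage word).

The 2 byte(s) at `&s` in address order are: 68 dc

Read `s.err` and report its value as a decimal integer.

6

[0]=0x68 [1]=0xdc (big-endian) → word 0x68dc
state [12+:4] = (word>>12) & 0xf = 6
ver [10+:2] = (word>>10) & 0x3 = 2
flags [8+:2] = (word>>8) & 0x3 = 0
err [5+:3] = (word>>5) & 0x7 = 6  ←
mode [0+:5] = (word>>0) & 0x1f = 28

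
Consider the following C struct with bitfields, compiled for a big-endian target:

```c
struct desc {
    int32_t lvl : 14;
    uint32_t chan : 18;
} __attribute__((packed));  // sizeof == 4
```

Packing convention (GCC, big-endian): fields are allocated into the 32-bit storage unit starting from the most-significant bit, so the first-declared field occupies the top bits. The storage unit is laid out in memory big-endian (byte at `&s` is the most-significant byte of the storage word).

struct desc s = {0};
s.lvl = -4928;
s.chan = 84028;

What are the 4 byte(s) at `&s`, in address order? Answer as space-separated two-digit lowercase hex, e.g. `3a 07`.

b3 01 48 3c

[18+:14] lvl=-4928 & 0x3fff = 0x2cc0; word=0xb3000000
[0+:18] chan=84028 & 0x3ffff = 0x1483c; word=0xb301483c
word = 0xb301483c → big-endian bytes:
  [0]=0xb3  [1]=0x01  [2]=0x48  [3]=0x3c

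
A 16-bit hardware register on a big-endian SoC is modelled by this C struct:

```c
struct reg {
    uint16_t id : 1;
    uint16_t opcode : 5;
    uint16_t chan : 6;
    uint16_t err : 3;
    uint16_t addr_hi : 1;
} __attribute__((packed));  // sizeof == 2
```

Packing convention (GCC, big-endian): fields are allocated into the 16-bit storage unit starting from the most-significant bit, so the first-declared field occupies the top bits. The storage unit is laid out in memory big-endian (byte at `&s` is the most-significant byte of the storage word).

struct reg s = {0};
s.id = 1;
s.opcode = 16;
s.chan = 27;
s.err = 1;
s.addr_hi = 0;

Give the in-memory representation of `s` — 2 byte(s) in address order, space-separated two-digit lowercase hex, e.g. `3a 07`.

c1 b2

[15+:1] id=1 & 0x1 = 0x1; word=0x8000
[10+:5] opcode=16 & 0x1f = 0x10; word=0xc000
[4+:6] chan=27 & 0x3f = 0x1b; word=0xc1b0
[1+:3] err=1 & 0x7 = 0x1; word=0xc1b2
[0+:1] addr_hi=0 & 0x1 = 0x0; word=0xc1b2
word = 0xc1b2 → big-endian bytes:
  [0]=0xc1  [1]=0xb2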